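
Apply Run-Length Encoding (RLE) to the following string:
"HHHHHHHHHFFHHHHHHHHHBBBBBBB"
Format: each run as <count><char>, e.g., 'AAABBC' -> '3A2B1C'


Scanning runs left to right:
  i=0: run of 'H' x 9 -> '9H'
  i=9: run of 'F' x 2 -> '2F'
  i=11: run of 'H' x 9 -> '9H'
  i=20: run of 'B' x 7 -> '7B'

RLE = 9H2F9H7B


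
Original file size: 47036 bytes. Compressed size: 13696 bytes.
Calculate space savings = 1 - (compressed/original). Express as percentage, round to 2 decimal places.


ratio = compressed/original = 13696/47036 = 0.291181
savings = 1 - ratio = 1 - 0.291181 = 0.708819
as a percentage: 0.708819 * 100 = 70.88%

Space savings = 1 - 13696/47036 = 70.88%


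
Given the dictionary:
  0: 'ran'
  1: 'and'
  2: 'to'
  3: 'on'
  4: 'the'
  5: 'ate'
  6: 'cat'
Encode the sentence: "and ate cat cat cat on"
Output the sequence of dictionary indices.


Look up each word in the dictionary:
  'and' -> 1
  'ate' -> 5
  'cat' -> 6
  'cat' -> 6
  'cat' -> 6
  'on' -> 3

Encoded: [1, 5, 6, 6, 6, 3]


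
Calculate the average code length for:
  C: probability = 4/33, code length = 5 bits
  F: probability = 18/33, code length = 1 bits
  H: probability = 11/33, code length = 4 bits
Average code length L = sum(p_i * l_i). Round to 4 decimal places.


Weighted contributions p_i * l_i:
  C: (4/33) * 5 = 20/33
  F: (18/33) * 1 = 18/33
  H: (11/33) * 4 = 44/33
Sum = (20 + 18 + 44)/33 = 82/33

L = 82/33 = 2.4848 bits/symbol


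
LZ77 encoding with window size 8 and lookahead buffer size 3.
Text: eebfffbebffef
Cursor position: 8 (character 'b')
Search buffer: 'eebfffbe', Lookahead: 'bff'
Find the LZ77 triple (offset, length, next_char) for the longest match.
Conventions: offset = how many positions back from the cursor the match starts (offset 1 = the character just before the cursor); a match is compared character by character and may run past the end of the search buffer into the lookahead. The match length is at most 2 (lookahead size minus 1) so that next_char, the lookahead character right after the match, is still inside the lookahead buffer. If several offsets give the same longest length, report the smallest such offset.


Try each offset into the search buffer:
  offset=1 (pos 7, char 'e'): match length 0
  offset=2 (pos 6, char 'b'): match length 1
  offset=3 (pos 5, char 'f'): match length 0
  offset=4 (pos 4, char 'f'): match length 0
  offset=5 (pos 3, char 'f'): match length 0
  offset=6 (pos 2, char 'b'): match length 2
  offset=7 (pos 1, char 'e'): match length 0
  offset=8 (pos 0, char 'e'): match length 0
Longest match has length 2 at offset 6.
next_char = character at position 8 + 2 = 10 -> 'f'

Best match: offset=6, length=2 (matching 'bf' starting at position 2)
LZ77 triple: (6, 2, 'f')


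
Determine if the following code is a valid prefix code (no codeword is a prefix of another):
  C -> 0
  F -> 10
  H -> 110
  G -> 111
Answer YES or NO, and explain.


Checking each pair (does one codeword prefix another?):
  C='0' vs F='10': no prefix
  C='0' vs H='110': no prefix
  C='0' vs G='111': no prefix
  F='10' vs C='0': no prefix
  F='10' vs H='110': no prefix
  F='10' vs G='111': no prefix
  H='110' vs C='0': no prefix
  H='110' vs F='10': no prefix
  H='110' vs G='111': no prefix
  G='111' vs C='0': no prefix
  G='111' vs F='10': no prefix
  G='111' vs H='110': no prefix
No violation found over all pairs.

YES -- this is a valid prefix code. No codeword is a prefix of any other codeword.


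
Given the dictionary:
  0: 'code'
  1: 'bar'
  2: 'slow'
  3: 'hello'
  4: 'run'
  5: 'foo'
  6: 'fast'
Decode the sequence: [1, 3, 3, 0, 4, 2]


Look up each index in the dictionary:
  1 -> 'bar'
  3 -> 'hello'
  3 -> 'hello'
  0 -> 'code'
  4 -> 'run'
  2 -> 'slow'

Decoded: "bar hello hello code run slow"


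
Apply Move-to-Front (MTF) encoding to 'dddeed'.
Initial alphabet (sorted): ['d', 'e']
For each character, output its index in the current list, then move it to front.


MTF encoding:
'd': index 0 in ['d', 'e'] -> ['d', 'e']
'd': index 0 in ['d', 'e'] -> ['d', 'e']
'd': index 0 in ['d', 'e'] -> ['d', 'e']
'e': index 1 in ['d', 'e'] -> ['e', 'd']
'e': index 0 in ['e', 'd'] -> ['e', 'd']
'd': index 1 in ['e', 'd'] -> ['d', 'e']


Output: [0, 0, 0, 1, 0, 1]


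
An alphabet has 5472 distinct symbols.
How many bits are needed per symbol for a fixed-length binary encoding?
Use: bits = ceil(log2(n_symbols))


log2(5472) = 12.4179
Bracket: 2^12 = 4096 < 5472 <= 2^13 = 8192
So ceil(log2(5472)) = 13

bits = ceil(log2(5472)) = ceil(12.4179) = 13 bits


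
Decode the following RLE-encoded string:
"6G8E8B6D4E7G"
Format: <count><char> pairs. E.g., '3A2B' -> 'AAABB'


Expanding each <count><char> pair:
  6G -> 'GGGGGG'
  8E -> 'EEEEEEEE'
  8B -> 'BBBBBBBB'
  6D -> 'DDDDDD'
  4E -> 'EEEE'
  7G -> 'GGGGGGG'

Decoded = GGGGGGEEEEEEEEBBBBBBBBDDDDDDEEEEGGGGGGG


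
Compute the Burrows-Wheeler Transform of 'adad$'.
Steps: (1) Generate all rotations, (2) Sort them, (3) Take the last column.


Rotations (sorted):
  0: $adad -> last char: d
  1: ad$ad -> last char: d
  2: adad$ -> last char: $
  3: d$ada -> last char: a
  4: dad$a -> last char: a


BWT = dd$aa


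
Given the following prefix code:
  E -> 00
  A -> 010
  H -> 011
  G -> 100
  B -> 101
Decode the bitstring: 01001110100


Decoding step by step:
Bits 010 -> A
Bits 011 -> H
Bits 101 -> B
Bits 00 -> E


Decoded message: AHBE


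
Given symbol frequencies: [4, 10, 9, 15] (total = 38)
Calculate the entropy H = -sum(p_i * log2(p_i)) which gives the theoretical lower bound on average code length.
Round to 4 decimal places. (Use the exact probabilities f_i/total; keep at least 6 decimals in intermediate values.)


Per-symbol terms -p_i * log2(p_i) with p_i = f_i/38:
  p = 4/38 = 0.105263: log2(p) = -3.247928, -p*log2(p) = 0.341887
  p = 10/38 = 0.263158: log2(p) = -1.925999, -p*log2(p) = 0.506842
  p = 9/38 = 0.236842: log2(p) = -2.078003, -p*log2(p) = 0.492158
  p = 15/38 = 0.394737: log2(p) = -1.341037, -p*log2(p) = 0.529357
H = 0.341887 + 0.506842 + 0.492158 + 0.529357 = 1.870244

H = 1.8702 bits/symbol


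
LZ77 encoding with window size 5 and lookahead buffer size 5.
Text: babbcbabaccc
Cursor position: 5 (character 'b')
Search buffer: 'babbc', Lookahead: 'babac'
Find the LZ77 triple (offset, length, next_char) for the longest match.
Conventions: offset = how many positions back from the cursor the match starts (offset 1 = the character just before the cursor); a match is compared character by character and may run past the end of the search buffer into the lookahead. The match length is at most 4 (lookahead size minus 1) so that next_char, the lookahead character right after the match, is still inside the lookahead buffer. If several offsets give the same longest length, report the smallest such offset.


Try each offset into the search buffer:
  offset=1 (pos 4, char 'c'): match length 0
  offset=2 (pos 3, char 'b'): match length 1
  offset=3 (pos 2, char 'b'): match length 1
  offset=4 (pos 1, char 'a'): match length 0
  offset=5 (pos 0, char 'b'): match length 3
Longest match has length 3 at offset 5.
next_char = character at position 5 + 3 = 8 -> 'a'

Best match: offset=5, length=3 (matching 'bab' starting at position 0)
LZ77 triple: (5, 3, 'a')


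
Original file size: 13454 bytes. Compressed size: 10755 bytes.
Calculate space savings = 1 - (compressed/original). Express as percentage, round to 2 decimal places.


ratio = compressed/original = 10755/13454 = 0.799391
savings = 1 - ratio = 1 - 0.799391 = 0.200609
as a percentage: 0.200609 * 100 = 20.06%

Space savings = 1 - 10755/13454 = 20.06%


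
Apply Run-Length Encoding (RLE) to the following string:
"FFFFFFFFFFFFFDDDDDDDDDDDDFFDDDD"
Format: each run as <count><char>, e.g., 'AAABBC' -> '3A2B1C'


Scanning runs left to right:
  i=0: run of 'F' x 13 -> '13F'
  i=13: run of 'D' x 12 -> '12D'
  i=25: run of 'F' x 2 -> '2F'
  i=27: run of 'D' x 4 -> '4D'

RLE = 13F12D2F4D


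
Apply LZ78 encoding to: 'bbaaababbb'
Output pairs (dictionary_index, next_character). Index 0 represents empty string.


LZ78 encoding steps:
Dictionary: {0: ''}
Step 1: w='' (idx 0), next='b' -> output (0, 'b'), add 'b' as idx 1
Step 2: w='b' (idx 1), next='a' -> output (1, 'a'), add 'ba' as idx 2
Step 3: w='' (idx 0), next='a' -> output (0, 'a'), add 'a' as idx 3
Step 4: w='a' (idx 3), next='b' -> output (3, 'b'), add 'ab' as idx 4
Step 5: w='ab' (idx 4), next='b' -> output (4, 'b'), add 'abb' as idx 5
Step 6: w='b' (idx 1), end of input -> output (1, '')


Encoded: [(0, 'b'), (1, 'a'), (0, 'a'), (3, 'b'), (4, 'b'), (1, '')]


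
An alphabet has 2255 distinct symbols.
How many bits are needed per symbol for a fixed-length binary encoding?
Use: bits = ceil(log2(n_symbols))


log2(2255) = 11.1389
Bracket: 2^11 = 2048 < 2255 <= 2^12 = 4096
So ceil(log2(2255)) = 12

bits = ceil(log2(2255)) = ceil(11.1389) = 12 bits


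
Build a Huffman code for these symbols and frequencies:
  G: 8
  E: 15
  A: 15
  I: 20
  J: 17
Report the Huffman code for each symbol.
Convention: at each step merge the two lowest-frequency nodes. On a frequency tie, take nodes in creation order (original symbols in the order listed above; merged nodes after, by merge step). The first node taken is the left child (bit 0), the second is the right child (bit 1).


Huffman tree construction:
Step 1: Merge G(8) + E(15) = 23
Step 2: Merge A(15) + J(17) = 32
Step 3: Merge I(20) + (G+E)(23) = 43
Step 4: Merge (A+J)(32) + (I+(G+E))(43) = 75
Read each symbol's code off the tree from the root (left child = 0, right child = 1).

Codes:
  G: 110 (length 3)
  E: 111 (length 3)
  A: 00 (length 2)
  I: 10 (length 2)
  J: 01 (length 2)
Average code length: 173/75 = 2.3067 bits/symbol


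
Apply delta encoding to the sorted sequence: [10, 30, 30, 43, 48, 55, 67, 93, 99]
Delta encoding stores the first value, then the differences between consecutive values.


First value: 10
Deltas:
  30 - 10 = 20
  30 - 30 = 0
  43 - 30 = 13
  48 - 43 = 5
  55 - 48 = 7
  67 - 55 = 12
  93 - 67 = 26
  99 - 93 = 6


Delta encoded: [10, 20, 0, 13, 5, 7, 12, 26, 6]


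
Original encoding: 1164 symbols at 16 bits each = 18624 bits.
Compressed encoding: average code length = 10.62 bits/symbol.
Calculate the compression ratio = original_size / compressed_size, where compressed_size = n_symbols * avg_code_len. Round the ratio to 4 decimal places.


original_size = n_symbols * orig_bits = 1164 * 16 = 18624 bits
compressed_size = n_symbols * avg_code_len = 1164 * 10.62 = 12361.68 bits
ratio = original_size / compressed_size = 18624 / 12361.68 = 1.5066

Compression ratio = 1.5066


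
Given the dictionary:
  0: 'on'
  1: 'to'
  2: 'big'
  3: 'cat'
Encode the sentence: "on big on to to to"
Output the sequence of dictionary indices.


Look up each word in the dictionary:
  'on' -> 0
  'big' -> 2
  'on' -> 0
  'to' -> 1
  'to' -> 1
  'to' -> 1

Encoded: [0, 2, 0, 1, 1, 1]


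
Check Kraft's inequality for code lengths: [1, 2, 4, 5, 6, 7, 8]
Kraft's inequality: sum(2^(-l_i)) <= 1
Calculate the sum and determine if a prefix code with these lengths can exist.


Sum = 2^(-1) + 2^(-2) + 2^(-4) + 2^(-5) + 2^(-6) + 2^(-7) + 2^(-8)
    = 0.5 + 0.25 + 0.0625 + 0.03125 + 0.015625 + 0.0078125 + 0.00390625
    = 223/256 = 0.87109375
Since 0.87109375 <= 1, Kraft's inequality IS satisfied.
A prefix code with these lengths CAN exist.

Kraft sum = 0.87109375. Satisfied.


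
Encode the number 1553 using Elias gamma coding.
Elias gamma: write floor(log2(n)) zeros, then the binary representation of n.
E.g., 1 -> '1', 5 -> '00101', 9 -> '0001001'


num_bits = floor(log2(1553)) + 1 = 11
leading_zeros = num_bits - 1 = 10
binary(1553) = 11000010001

Elias gamma(1553) = '0000000000' + '11000010001' = 000000000011000010001 (21 bits)


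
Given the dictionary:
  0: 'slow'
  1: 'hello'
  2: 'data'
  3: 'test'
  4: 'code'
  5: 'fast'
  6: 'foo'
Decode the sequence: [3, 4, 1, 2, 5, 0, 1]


Look up each index in the dictionary:
  3 -> 'test'
  4 -> 'code'
  1 -> 'hello'
  2 -> 'data'
  5 -> 'fast'
  0 -> 'slow'
  1 -> 'hello'

Decoded: "test code hello data fast slow hello"


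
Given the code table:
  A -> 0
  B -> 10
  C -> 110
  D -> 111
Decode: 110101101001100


Decoding:
110 -> C
10 -> B
110 -> C
10 -> B
0 -> A
110 -> C
0 -> A


Result: CBCBACA


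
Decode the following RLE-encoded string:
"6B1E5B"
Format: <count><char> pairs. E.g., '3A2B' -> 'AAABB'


Expanding each <count><char> pair:
  6B -> 'BBBBBB'
  1E -> 'E'
  5B -> 'BBBBB'

Decoded = BBBBBBEBBBBB


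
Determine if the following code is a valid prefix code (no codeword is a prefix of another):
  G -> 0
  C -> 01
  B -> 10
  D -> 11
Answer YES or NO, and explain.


Checking each pair (does one codeword prefix another?):
  G='0' vs C='01': prefix -- VIOLATION

NO -- this is NOT a valid prefix code. G (0) is a prefix of C (01).


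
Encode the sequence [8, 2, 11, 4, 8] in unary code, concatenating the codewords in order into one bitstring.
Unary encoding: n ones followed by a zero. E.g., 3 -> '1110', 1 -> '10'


Encode each number as n ones followed by a terminating 0:
  8 -> 111111110 (9 bits)
  2 -> 110 (3 bits)
  11 -> 111111111110 (12 bits)
  4 -> 11110 (5 bits)
  8 -> 111111110 (9 bits)
Total length = 9 + 3 + 12 + 5 + 9 = 38 bits.

Unary([8, 2, 11, 4, 8]) = 11111111011011111111111011110111111110 (38 bits)


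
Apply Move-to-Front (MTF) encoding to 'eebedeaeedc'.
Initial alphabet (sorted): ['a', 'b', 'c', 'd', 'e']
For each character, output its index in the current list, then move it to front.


MTF encoding:
'e': index 4 in ['a', 'b', 'c', 'd', 'e'] -> ['e', 'a', 'b', 'c', 'd']
'e': index 0 in ['e', 'a', 'b', 'c', 'd'] -> ['e', 'a', 'b', 'c', 'd']
'b': index 2 in ['e', 'a', 'b', 'c', 'd'] -> ['b', 'e', 'a', 'c', 'd']
'e': index 1 in ['b', 'e', 'a', 'c', 'd'] -> ['e', 'b', 'a', 'c', 'd']
'd': index 4 in ['e', 'b', 'a', 'c', 'd'] -> ['d', 'e', 'b', 'a', 'c']
'e': index 1 in ['d', 'e', 'b', 'a', 'c'] -> ['e', 'd', 'b', 'a', 'c']
'a': index 3 in ['e', 'd', 'b', 'a', 'c'] -> ['a', 'e', 'd', 'b', 'c']
'e': index 1 in ['a', 'e', 'd', 'b', 'c'] -> ['e', 'a', 'd', 'b', 'c']
'e': index 0 in ['e', 'a', 'd', 'b', 'c'] -> ['e', 'a', 'd', 'b', 'c']
'd': index 2 in ['e', 'a', 'd', 'b', 'c'] -> ['d', 'e', 'a', 'b', 'c']
'c': index 4 in ['d', 'e', 'a', 'b', 'c'] -> ['c', 'd', 'e', 'a', 'b']


Output: [4, 0, 2, 1, 4, 1, 3, 1, 0, 2, 4]


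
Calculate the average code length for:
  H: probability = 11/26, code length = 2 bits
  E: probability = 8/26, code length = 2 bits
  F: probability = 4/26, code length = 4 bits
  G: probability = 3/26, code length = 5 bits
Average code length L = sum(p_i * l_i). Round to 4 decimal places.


Weighted contributions p_i * l_i:
  H: (11/26) * 2 = 22/26
  E: (8/26) * 2 = 16/26
  F: (4/26) * 4 = 16/26
  G: (3/26) * 5 = 15/26
Sum = (22 + 16 + 16 + 15)/26 = 69/26

L = 69/26 = 2.6538 bits/symbol


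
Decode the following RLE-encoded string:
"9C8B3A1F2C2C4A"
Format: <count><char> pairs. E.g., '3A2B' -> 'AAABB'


Expanding each <count><char> pair:
  9C -> 'CCCCCCCCC'
  8B -> 'BBBBBBBB'
  3A -> 'AAA'
  1F -> 'F'
  2C -> 'CC'
  2C -> 'CC'
  4A -> 'AAAA'

Decoded = CCCCCCCCCBBBBBBBBAAAFCCCCAAAA


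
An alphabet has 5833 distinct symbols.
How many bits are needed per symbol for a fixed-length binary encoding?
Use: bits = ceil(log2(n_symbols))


log2(5833) = 12.51
Bracket: 2^12 = 4096 < 5833 <= 2^13 = 8192
So ceil(log2(5833)) = 13

bits = ceil(log2(5833)) = ceil(12.51) = 13 bits


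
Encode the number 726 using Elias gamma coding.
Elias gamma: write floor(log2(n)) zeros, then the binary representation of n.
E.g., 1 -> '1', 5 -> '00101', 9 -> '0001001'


num_bits = floor(log2(726)) + 1 = 10
leading_zeros = num_bits - 1 = 9
binary(726) = 1011010110

Elias gamma(726) = '000000000' + '1011010110' = 0000000001011010110 (19 bits)


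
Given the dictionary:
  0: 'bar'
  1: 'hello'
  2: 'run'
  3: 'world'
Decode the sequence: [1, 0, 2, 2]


Look up each index in the dictionary:
  1 -> 'hello'
  0 -> 'bar'
  2 -> 'run'
  2 -> 'run'

Decoded: "hello bar run run"


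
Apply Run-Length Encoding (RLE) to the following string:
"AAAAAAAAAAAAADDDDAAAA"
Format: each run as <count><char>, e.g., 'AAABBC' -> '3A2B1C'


Scanning runs left to right:
  i=0: run of 'A' x 13 -> '13A'
  i=13: run of 'D' x 4 -> '4D'
  i=17: run of 'A' x 4 -> '4A'

RLE = 13A4D4A


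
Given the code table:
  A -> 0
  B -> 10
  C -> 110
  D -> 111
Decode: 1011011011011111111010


Decoding:
10 -> B
110 -> C
110 -> C
110 -> C
111 -> D
111 -> D
110 -> C
10 -> B


Result: BCCCDDCB


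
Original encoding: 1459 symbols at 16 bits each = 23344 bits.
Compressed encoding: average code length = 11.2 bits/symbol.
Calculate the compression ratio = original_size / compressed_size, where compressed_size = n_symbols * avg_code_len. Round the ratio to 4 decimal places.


original_size = n_symbols * orig_bits = 1459 * 16 = 23344 bits
compressed_size = n_symbols * avg_code_len = 1459 * 11.2 = 16340.8 bits
ratio = original_size / compressed_size = 23344 / 16340.8 = 1.4286

Compression ratio = 1.4286


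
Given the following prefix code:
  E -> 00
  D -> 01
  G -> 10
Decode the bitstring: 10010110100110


Decoding step by step:
Bits 10 -> G
Bits 01 -> D
Bits 01 -> D
Bits 10 -> G
Bits 10 -> G
Bits 01 -> D
Bits 10 -> G


Decoded message: GDDGGDG


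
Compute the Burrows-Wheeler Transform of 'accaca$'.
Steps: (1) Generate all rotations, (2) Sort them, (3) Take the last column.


Rotations (sorted):
  0: $accaca -> last char: a
  1: a$accac -> last char: c
  2: aca$acc -> last char: c
  3: accaca$ -> last char: $
  4: ca$acca -> last char: a
  5: caca$ac -> last char: c
  6: ccaca$a -> last char: a


BWT = acc$aca


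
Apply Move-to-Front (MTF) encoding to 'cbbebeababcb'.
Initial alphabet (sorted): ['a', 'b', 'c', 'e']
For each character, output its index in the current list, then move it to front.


MTF encoding:
'c': index 2 in ['a', 'b', 'c', 'e'] -> ['c', 'a', 'b', 'e']
'b': index 2 in ['c', 'a', 'b', 'e'] -> ['b', 'c', 'a', 'e']
'b': index 0 in ['b', 'c', 'a', 'e'] -> ['b', 'c', 'a', 'e']
'e': index 3 in ['b', 'c', 'a', 'e'] -> ['e', 'b', 'c', 'a']
'b': index 1 in ['e', 'b', 'c', 'a'] -> ['b', 'e', 'c', 'a']
'e': index 1 in ['b', 'e', 'c', 'a'] -> ['e', 'b', 'c', 'a']
'a': index 3 in ['e', 'b', 'c', 'a'] -> ['a', 'e', 'b', 'c']
'b': index 2 in ['a', 'e', 'b', 'c'] -> ['b', 'a', 'e', 'c']
'a': index 1 in ['b', 'a', 'e', 'c'] -> ['a', 'b', 'e', 'c']
'b': index 1 in ['a', 'b', 'e', 'c'] -> ['b', 'a', 'e', 'c']
'c': index 3 in ['b', 'a', 'e', 'c'] -> ['c', 'b', 'a', 'e']
'b': index 1 in ['c', 'b', 'a', 'e'] -> ['b', 'c', 'a', 'e']


Output: [2, 2, 0, 3, 1, 1, 3, 2, 1, 1, 3, 1]


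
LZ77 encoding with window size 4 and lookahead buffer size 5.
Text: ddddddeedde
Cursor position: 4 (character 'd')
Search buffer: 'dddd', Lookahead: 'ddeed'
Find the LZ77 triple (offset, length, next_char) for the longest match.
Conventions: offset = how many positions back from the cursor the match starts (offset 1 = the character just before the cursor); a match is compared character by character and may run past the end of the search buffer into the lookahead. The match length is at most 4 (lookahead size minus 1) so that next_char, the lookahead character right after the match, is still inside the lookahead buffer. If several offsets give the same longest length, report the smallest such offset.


Try each offset into the search buffer:
  offset=1 (pos 3, char 'd'): match length 2
  offset=2 (pos 2, char 'd'): match length 2
  offset=3 (pos 1, char 'd'): match length 2
  offset=4 (pos 0, char 'd'): match length 2
Longest match has length 2, found at offsets 1, 2, 3, 4; take the smallest, offset 1.
next_char = character at position 4 + 2 = 6 -> 'e'

Best match: offset=1, length=2 (matching 'dd' starting at position 3)
LZ77 triple: (1, 2, 'e')


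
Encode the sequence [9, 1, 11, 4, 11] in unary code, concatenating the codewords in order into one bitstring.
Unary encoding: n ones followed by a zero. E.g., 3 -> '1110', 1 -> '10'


Encode each number as n ones followed by a terminating 0:
  9 -> 1111111110 (10 bits)
  1 -> 10 (2 bits)
  11 -> 111111111110 (12 bits)
  4 -> 11110 (5 bits)
  11 -> 111111111110 (12 bits)
Total length = 10 + 2 + 12 + 5 + 12 = 41 bits.

Unary([9, 1, 11, 4, 11]) = 11111111101011111111111011110111111111110 (41 bits)


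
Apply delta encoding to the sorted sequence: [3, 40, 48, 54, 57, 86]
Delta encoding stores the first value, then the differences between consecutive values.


First value: 3
Deltas:
  40 - 3 = 37
  48 - 40 = 8
  54 - 48 = 6
  57 - 54 = 3
  86 - 57 = 29


Delta encoded: [3, 37, 8, 6, 3, 29]


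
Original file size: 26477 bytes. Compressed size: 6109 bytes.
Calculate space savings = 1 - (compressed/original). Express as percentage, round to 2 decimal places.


ratio = compressed/original = 6109/26477 = 0.230729
savings = 1 - ratio = 1 - 0.230729 = 0.769271
as a percentage: 0.769271 * 100 = 76.93%

Space savings = 1 - 6109/26477 = 76.93%


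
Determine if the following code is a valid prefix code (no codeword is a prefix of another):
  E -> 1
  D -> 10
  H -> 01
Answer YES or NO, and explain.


Checking each pair (does one codeword prefix another?):
  E='1' vs D='10': prefix -- VIOLATION

NO -- this is NOT a valid prefix code. E (1) is a prefix of D (10).


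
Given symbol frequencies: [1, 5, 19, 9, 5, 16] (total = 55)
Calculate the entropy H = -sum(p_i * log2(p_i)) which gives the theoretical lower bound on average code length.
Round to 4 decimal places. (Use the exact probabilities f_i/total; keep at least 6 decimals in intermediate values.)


Per-symbol terms -p_i * log2(p_i) with p_i = f_i/55:
  p = 1/55 = 0.018182: log2(p) = -5.781360, -p*log2(p) = 0.105116
  p = 5/55 = 0.090909: log2(p) = -3.459432, -p*log2(p) = 0.314494
  p = 19/55 = 0.345455: log2(p) = -1.533432, -p*log2(p) = 0.529731
  p = 9/55 = 0.163636: log2(p) = -2.611435, -p*log2(p) = 0.427326
  p = 5/55 = 0.090909: log2(p) = -3.459432, -p*log2(p) = 0.314494
  p = 16/55 = 0.290909: log2(p) = -1.781360, -p*log2(p) = 0.518214
H = 0.105116 + 0.314494 + 0.529731 + 0.427326 + 0.314494 + 0.518214 = 2.209375

H = 2.2094 bits/symbol


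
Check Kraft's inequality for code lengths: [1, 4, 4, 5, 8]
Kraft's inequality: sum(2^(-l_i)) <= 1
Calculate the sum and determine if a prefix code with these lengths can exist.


Sum = 2^(-1) + 2^(-4) + 2^(-4) + 2^(-5) + 2^(-8)
    = 0.5 + 0.0625 + 0.0625 + 0.03125 + 0.00390625
    = 169/256 = 0.66015625
Since 0.66015625 <= 1, Kraft's inequality IS satisfied.
A prefix code with these lengths CAN exist.

Kraft sum = 0.66015625. Satisfied.


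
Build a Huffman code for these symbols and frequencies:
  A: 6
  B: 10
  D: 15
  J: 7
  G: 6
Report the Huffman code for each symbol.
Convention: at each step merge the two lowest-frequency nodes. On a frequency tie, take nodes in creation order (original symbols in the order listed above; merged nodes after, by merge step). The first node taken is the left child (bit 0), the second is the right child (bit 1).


Huffman tree construction:
Step 1: Merge A(6) + G(6) = 12
Step 2: Merge J(7) + B(10) = 17
Step 3: Merge (A+G)(12) + D(15) = 27
Step 4: Merge (J+B)(17) + ((A+G)+D)(27) = 44
Read each symbol's code off the tree from the root (left child = 0, right child = 1).

Codes:
  A: 100 (length 3)
  B: 01 (length 2)
  D: 11 (length 2)
  J: 00 (length 2)
  G: 101 (length 3)
Average code length: 100/44 = 2.2727 bits/symbol


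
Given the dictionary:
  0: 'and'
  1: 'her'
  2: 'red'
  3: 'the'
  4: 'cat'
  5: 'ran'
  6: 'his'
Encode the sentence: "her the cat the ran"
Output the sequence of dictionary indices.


Look up each word in the dictionary:
  'her' -> 1
  'the' -> 3
  'cat' -> 4
  'the' -> 3
  'ran' -> 5

Encoded: [1, 3, 4, 3, 5]


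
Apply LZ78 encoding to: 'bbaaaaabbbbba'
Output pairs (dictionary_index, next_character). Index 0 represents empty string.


LZ78 encoding steps:
Dictionary: {0: ''}
Step 1: w='' (idx 0), next='b' -> output (0, 'b'), add 'b' as idx 1
Step 2: w='b' (idx 1), next='a' -> output (1, 'a'), add 'ba' as idx 2
Step 3: w='' (idx 0), next='a' -> output (0, 'a'), add 'a' as idx 3
Step 4: w='a' (idx 3), next='a' -> output (3, 'a'), add 'aa' as idx 4
Step 5: w='a' (idx 3), next='b' -> output (3, 'b'), add 'ab' as idx 5
Step 6: w='b' (idx 1), next='b' -> output (1, 'b'), add 'bb' as idx 6
Step 7: w='bb' (idx 6), next='a' -> output (6, 'a'), add 'bba' as idx 7


Encoded: [(0, 'b'), (1, 'a'), (0, 'a'), (3, 'a'), (3, 'b'), (1, 'b'), (6, 'a')]


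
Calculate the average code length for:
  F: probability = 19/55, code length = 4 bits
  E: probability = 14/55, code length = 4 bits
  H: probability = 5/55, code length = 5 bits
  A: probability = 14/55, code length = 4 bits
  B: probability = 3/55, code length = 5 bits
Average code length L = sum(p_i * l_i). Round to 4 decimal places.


Weighted contributions p_i * l_i:
  F: (19/55) * 4 = 76/55
  E: (14/55) * 4 = 56/55
  H: (5/55) * 5 = 25/55
  A: (14/55) * 4 = 56/55
  B: (3/55) * 5 = 15/55
Sum = (76 + 56 + 25 + 56 + 15)/55 = 228/55

L = 228/55 = 4.1455 bits/symbol


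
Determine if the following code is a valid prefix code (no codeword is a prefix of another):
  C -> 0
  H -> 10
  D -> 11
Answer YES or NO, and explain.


Checking each pair (does one codeword prefix another?):
  C='0' vs H='10': no prefix
  C='0' vs D='11': no prefix
  H='10' vs C='0': no prefix
  H='10' vs D='11': no prefix
  D='11' vs C='0': no prefix
  D='11' vs H='10': no prefix
No violation found over all pairs.

YES -- this is a valid prefix code. No codeword is a prefix of any other codeword.


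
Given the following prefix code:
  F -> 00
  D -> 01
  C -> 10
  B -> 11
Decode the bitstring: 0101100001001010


Decoding step by step:
Bits 01 -> D
Bits 01 -> D
Bits 10 -> C
Bits 00 -> F
Bits 01 -> D
Bits 00 -> F
Bits 10 -> C
Bits 10 -> C


Decoded message: DDCFDFCC


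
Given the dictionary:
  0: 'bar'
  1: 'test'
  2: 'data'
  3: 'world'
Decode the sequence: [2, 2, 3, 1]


Look up each index in the dictionary:
  2 -> 'data'
  2 -> 'data'
  3 -> 'world'
  1 -> 'test'

Decoded: "data data world test"


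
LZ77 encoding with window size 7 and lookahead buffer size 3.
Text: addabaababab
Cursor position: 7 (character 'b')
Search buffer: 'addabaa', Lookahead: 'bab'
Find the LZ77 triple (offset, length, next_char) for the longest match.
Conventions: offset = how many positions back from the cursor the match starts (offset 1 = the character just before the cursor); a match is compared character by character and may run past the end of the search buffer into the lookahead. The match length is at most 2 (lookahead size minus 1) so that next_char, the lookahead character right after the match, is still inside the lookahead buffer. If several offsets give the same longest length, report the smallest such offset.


Try each offset into the search buffer:
  offset=1 (pos 6, char 'a'): match length 0
  offset=2 (pos 5, char 'a'): match length 0
  offset=3 (pos 4, char 'b'): match length 2
  offset=4 (pos 3, char 'a'): match length 0
  offset=5 (pos 2, char 'd'): match length 0
  offset=6 (pos 1, char 'd'): match length 0
  offset=7 (pos 0, char 'a'): match length 0
Longest match has length 2 at offset 3.
next_char = character at position 7 + 2 = 9 -> 'b'

Best match: offset=3, length=2 (matching 'ba' starting at position 4)
LZ77 triple: (3, 2, 'b')


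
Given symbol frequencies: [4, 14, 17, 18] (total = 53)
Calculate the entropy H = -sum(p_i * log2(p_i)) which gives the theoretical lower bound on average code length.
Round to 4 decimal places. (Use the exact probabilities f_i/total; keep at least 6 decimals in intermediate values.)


Per-symbol terms -p_i * log2(p_i) with p_i = f_i/53:
  p = 4/53 = 0.075472: log2(p) = -3.727920, -p*log2(p) = 0.281352
  p = 14/53 = 0.264151: log2(p) = -1.920566, -p*log2(p) = 0.507319
  p = 17/53 = 0.320755: log2(p) = -1.640458, -p*log2(p) = 0.526185
  p = 18/53 = 0.339623: log2(p) = -1.557995, -p*log2(p) = 0.529131
H = 0.281352 + 0.507319 + 0.526185 + 0.529131 = 1.843987

H = 1.844 bits/symbol


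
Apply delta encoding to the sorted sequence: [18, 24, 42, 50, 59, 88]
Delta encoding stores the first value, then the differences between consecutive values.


First value: 18
Deltas:
  24 - 18 = 6
  42 - 24 = 18
  50 - 42 = 8
  59 - 50 = 9
  88 - 59 = 29


Delta encoded: [18, 6, 18, 8, 9, 29]


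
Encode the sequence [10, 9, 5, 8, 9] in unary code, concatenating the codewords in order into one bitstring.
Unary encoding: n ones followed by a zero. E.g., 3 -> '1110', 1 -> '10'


Encode each number as n ones followed by a terminating 0:
  10 -> 11111111110 (11 bits)
  9 -> 1111111110 (10 bits)
  5 -> 111110 (6 bits)
  8 -> 111111110 (9 bits)
  9 -> 1111111110 (10 bits)
Total length = 11 + 10 + 6 + 9 + 10 = 46 bits.

Unary([10, 9, 5, 8, 9]) = 1111111111011111111101111101111111101111111110 (46 bits)


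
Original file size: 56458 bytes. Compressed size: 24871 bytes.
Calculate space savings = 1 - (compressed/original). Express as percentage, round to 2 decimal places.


ratio = compressed/original = 24871/56458 = 0.440522
savings = 1 - ratio = 1 - 0.440522 = 0.559478
as a percentage: 0.559478 * 100 = 55.95%

Space savings = 1 - 24871/56458 = 55.95%


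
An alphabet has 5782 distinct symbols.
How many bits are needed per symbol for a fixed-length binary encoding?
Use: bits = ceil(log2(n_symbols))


log2(5782) = 12.4974
Bracket: 2^12 = 4096 < 5782 <= 2^13 = 8192
So ceil(log2(5782)) = 13

bits = ceil(log2(5782)) = ceil(12.4974) = 13 bits


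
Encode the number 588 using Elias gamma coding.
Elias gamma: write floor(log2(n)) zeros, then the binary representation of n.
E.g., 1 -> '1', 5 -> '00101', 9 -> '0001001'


num_bits = floor(log2(588)) + 1 = 10
leading_zeros = num_bits - 1 = 9
binary(588) = 1001001100

Elias gamma(588) = '000000000' + '1001001100' = 0000000001001001100 (19 bits)


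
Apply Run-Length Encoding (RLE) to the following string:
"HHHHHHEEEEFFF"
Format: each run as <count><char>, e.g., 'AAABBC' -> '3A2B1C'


Scanning runs left to right:
  i=0: run of 'H' x 6 -> '6H'
  i=6: run of 'E' x 4 -> '4E'
  i=10: run of 'F' x 3 -> '3F'

RLE = 6H4E3F


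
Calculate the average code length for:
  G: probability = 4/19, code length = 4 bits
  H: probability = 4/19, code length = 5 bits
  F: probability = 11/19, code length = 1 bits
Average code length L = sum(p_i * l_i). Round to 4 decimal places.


Weighted contributions p_i * l_i:
  G: (4/19) * 4 = 16/19
  H: (4/19) * 5 = 20/19
  F: (11/19) * 1 = 11/19
Sum = (16 + 20 + 11)/19 = 47/19

L = 47/19 = 2.4737 bits/symbol


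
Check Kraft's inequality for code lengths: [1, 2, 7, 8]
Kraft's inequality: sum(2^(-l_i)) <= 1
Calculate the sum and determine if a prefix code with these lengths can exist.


Sum = 2^(-1) + 2^(-2) + 2^(-7) + 2^(-8)
    = 0.5 + 0.25 + 0.0078125 + 0.00390625
    = 195/256 = 0.76171875
Since 0.76171875 <= 1, Kraft's inequality IS satisfied.
A prefix code with these lengths CAN exist.

Kraft sum = 0.76171875. Satisfied.


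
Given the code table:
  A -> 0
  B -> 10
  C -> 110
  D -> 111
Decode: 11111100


Decoding:
111 -> D
111 -> D
0 -> A
0 -> A


Result: DDAA


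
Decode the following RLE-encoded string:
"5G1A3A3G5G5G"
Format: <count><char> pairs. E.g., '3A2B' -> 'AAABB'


Expanding each <count><char> pair:
  5G -> 'GGGGG'
  1A -> 'A'
  3A -> 'AAA'
  3G -> 'GGG'
  5G -> 'GGGGG'
  5G -> 'GGGGG'

Decoded = GGGGGAAAAGGGGGGGGGGGGG


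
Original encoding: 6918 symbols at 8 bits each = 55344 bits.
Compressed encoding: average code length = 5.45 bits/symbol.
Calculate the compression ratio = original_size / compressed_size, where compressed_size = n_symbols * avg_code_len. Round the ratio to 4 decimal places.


original_size = n_symbols * orig_bits = 6918 * 8 = 55344 bits
compressed_size = n_symbols * avg_code_len = 6918 * 5.45 = 37703.1 bits
ratio = original_size / compressed_size = 55344 / 37703.1 = 1.4679

Compression ratio = 1.4679


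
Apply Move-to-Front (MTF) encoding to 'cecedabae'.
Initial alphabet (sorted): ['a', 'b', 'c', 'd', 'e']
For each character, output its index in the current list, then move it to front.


MTF encoding:
'c': index 2 in ['a', 'b', 'c', 'd', 'e'] -> ['c', 'a', 'b', 'd', 'e']
'e': index 4 in ['c', 'a', 'b', 'd', 'e'] -> ['e', 'c', 'a', 'b', 'd']
'c': index 1 in ['e', 'c', 'a', 'b', 'd'] -> ['c', 'e', 'a', 'b', 'd']
'e': index 1 in ['c', 'e', 'a', 'b', 'd'] -> ['e', 'c', 'a', 'b', 'd']
'd': index 4 in ['e', 'c', 'a', 'b', 'd'] -> ['d', 'e', 'c', 'a', 'b']
'a': index 3 in ['d', 'e', 'c', 'a', 'b'] -> ['a', 'd', 'e', 'c', 'b']
'b': index 4 in ['a', 'd', 'e', 'c', 'b'] -> ['b', 'a', 'd', 'e', 'c']
'a': index 1 in ['b', 'a', 'd', 'e', 'c'] -> ['a', 'b', 'd', 'e', 'c']
'e': index 3 in ['a', 'b', 'd', 'e', 'c'] -> ['e', 'a', 'b', 'd', 'c']


Output: [2, 4, 1, 1, 4, 3, 4, 1, 3]


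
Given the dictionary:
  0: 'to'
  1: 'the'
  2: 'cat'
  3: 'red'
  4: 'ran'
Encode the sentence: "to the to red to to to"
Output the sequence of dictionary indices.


Look up each word in the dictionary:
  'to' -> 0
  'the' -> 1
  'to' -> 0
  'red' -> 3
  'to' -> 0
  'to' -> 0
  'to' -> 0

Encoded: [0, 1, 0, 3, 0, 0, 0]


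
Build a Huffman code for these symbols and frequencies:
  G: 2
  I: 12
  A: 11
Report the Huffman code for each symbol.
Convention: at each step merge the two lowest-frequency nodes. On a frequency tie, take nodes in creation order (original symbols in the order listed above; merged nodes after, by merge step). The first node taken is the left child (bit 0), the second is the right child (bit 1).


Huffman tree construction:
Step 1: Merge G(2) + A(11) = 13
Step 2: Merge I(12) + (G+A)(13) = 25
Read each symbol's code off the tree from the root (left child = 0, right child = 1).

Codes:
  G: 10 (length 2)
  I: 0 (length 1)
  A: 11 (length 2)
Average code length: 38/25 = 1.5200 bits/symbol


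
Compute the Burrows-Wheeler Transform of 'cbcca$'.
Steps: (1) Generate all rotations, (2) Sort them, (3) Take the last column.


Rotations (sorted):
  0: $cbcca -> last char: a
  1: a$cbcc -> last char: c
  2: bcca$c -> last char: c
  3: ca$cbc -> last char: c
  4: cbcca$ -> last char: $
  5: cca$cb -> last char: b


BWT = accc$b


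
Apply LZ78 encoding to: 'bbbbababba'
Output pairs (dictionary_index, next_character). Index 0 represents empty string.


LZ78 encoding steps:
Dictionary: {0: ''}
Step 1: w='' (idx 0), next='b' -> output (0, 'b'), add 'b' as idx 1
Step 2: w='b' (idx 1), next='b' -> output (1, 'b'), add 'bb' as idx 2
Step 3: w='b' (idx 1), next='a' -> output (1, 'a'), add 'ba' as idx 3
Step 4: w='ba' (idx 3), next='b' -> output (3, 'b'), add 'bab' as idx 4
Step 5: w='ba' (idx 3), end of input -> output (3, '')


Encoded: [(0, 'b'), (1, 'b'), (1, 'a'), (3, 'b'), (3, '')]


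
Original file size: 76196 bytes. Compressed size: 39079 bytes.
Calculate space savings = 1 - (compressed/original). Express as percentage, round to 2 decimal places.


ratio = compressed/original = 39079/76196 = 0.512875
savings = 1 - ratio = 1 - 0.512875 = 0.487125
as a percentage: 0.487125 * 100 = 48.71%

Space savings = 1 - 39079/76196 = 48.71%


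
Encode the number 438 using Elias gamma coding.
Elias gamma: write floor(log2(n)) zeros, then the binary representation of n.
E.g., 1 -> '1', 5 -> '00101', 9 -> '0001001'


num_bits = floor(log2(438)) + 1 = 9
leading_zeros = num_bits - 1 = 8
binary(438) = 110110110

Elias gamma(438) = '00000000' + '110110110' = 00000000110110110 (17 bits)


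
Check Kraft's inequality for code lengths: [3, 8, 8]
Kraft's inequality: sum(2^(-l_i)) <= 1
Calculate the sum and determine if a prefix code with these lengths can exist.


Sum = 2^(-3) + 2^(-8) + 2^(-8)
    = 0.125 + 0.00390625 + 0.00390625
    = 34/256 = 0.1328125
Since 0.1328125 <= 1, Kraft's inequality IS satisfied.
A prefix code with these lengths CAN exist.

Kraft sum = 0.1328125. Satisfied.


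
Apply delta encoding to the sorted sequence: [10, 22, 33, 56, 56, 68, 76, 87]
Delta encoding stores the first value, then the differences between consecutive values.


First value: 10
Deltas:
  22 - 10 = 12
  33 - 22 = 11
  56 - 33 = 23
  56 - 56 = 0
  68 - 56 = 12
  76 - 68 = 8
  87 - 76 = 11


Delta encoded: [10, 12, 11, 23, 0, 12, 8, 11]


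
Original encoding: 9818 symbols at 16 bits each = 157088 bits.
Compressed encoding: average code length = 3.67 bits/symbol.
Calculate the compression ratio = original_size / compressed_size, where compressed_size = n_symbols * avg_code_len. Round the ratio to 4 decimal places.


original_size = n_symbols * orig_bits = 9818 * 16 = 157088 bits
compressed_size = n_symbols * avg_code_len = 9818 * 3.67 = 36032.06 bits
ratio = original_size / compressed_size = 157088 / 36032.06 = 4.3597

Compression ratio = 4.3597


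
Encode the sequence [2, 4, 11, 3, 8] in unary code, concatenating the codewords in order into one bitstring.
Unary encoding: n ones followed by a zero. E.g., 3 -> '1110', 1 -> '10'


Encode each number as n ones followed by a terminating 0:
  2 -> 110 (3 bits)
  4 -> 11110 (5 bits)
  11 -> 111111111110 (12 bits)
  3 -> 1110 (4 bits)
  8 -> 111111110 (9 bits)
Total length = 3 + 5 + 12 + 4 + 9 = 33 bits.

Unary([2, 4, 11, 3, 8]) = 110111101111111111101110111111110 (33 bits)


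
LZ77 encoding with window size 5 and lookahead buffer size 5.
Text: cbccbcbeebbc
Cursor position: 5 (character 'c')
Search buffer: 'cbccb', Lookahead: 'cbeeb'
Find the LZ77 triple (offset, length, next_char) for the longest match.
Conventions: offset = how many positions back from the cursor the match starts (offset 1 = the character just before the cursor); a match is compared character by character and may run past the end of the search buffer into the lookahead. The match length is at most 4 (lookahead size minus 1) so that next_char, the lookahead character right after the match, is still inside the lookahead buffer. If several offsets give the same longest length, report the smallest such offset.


Try each offset into the search buffer:
  offset=1 (pos 4, char 'b'): match length 0
  offset=2 (pos 3, char 'c'): match length 2
  offset=3 (pos 2, char 'c'): match length 1
  offset=4 (pos 1, char 'b'): match length 0
  offset=5 (pos 0, char 'c'): match length 2
Longest match has length 2, found at offsets 2, 5; take the smallest, offset 2.
next_char = character at position 5 + 2 = 7 -> 'e'

Best match: offset=2, length=2 (matching 'cb' starting at position 3)
LZ77 triple: (2, 2, 'e')


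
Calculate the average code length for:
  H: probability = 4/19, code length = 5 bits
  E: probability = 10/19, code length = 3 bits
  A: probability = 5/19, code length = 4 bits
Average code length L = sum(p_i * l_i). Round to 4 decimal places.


Weighted contributions p_i * l_i:
  H: (4/19) * 5 = 20/19
  E: (10/19) * 3 = 30/19
  A: (5/19) * 4 = 20/19
Sum = (20 + 30 + 20)/19 = 70/19

L = 70/19 = 3.6842 bits/symbol


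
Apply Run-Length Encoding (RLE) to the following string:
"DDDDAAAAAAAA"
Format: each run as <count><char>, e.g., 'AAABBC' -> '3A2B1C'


Scanning runs left to right:
  i=0: run of 'D' x 4 -> '4D'
  i=4: run of 'A' x 8 -> '8A'

RLE = 4D8A


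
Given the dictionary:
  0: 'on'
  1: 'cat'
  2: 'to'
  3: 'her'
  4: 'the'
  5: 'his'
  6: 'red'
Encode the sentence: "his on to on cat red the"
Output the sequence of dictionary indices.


Look up each word in the dictionary:
  'his' -> 5
  'on' -> 0
  'to' -> 2
  'on' -> 0
  'cat' -> 1
  'red' -> 6
  'the' -> 4

Encoded: [5, 0, 2, 0, 1, 6, 4]


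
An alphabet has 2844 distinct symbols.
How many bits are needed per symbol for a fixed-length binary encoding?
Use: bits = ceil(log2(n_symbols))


log2(2844) = 11.4737
Bracket: 2^11 = 2048 < 2844 <= 2^12 = 4096
So ceil(log2(2844)) = 12

bits = ceil(log2(2844)) = ceil(11.4737) = 12 bits


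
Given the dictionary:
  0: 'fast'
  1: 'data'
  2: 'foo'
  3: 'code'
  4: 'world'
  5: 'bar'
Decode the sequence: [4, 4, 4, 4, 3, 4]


Look up each index in the dictionary:
  4 -> 'world'
  4 -> 'world'
  4 -> 'world'
  4 -> 'world'
  3 -> 'code'
  4 -> 'world'

Decoded: "world world world world code world"
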